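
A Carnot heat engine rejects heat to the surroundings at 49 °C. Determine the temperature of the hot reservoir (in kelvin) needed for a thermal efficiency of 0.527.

T_H ≈ 681 K

T_C = 49 °C → 49 + 273.15 = 322.15 K.
From η = 1 − T_C/T_H, solving for T_H gives T_H = T_C/(1 − η) = 322.15/(1 − 0.527) = 681 K.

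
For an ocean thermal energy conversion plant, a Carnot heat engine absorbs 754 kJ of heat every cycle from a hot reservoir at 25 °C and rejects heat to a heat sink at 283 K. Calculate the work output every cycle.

W ≈ 38.3 kJ

T_H = 25 °C → 25 + 273.15 = 298.15 K.
Carnot efficiency: η = 1 − T_C/T_H = 1 − 283.00/298.15 = 0.0508.
W = η·Q_H = 0.0508 × 754 = 38.3 kJ.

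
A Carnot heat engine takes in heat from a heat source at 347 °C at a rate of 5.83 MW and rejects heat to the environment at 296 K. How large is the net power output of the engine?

Ẇ ≈ 3.05 MW

T_H = 347 °C → 347 + 273.15 = 620.15 K.
For a reversible engine, η = 1 − T_C/T_H = 1 − 296.00/620.15 = 0.5227.
W = η·Q_H = 0.5227 × 5.83 = 3.05 MW.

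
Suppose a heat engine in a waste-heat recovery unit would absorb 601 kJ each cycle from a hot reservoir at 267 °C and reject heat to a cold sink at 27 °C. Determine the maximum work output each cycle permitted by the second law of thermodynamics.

T_H = 267 °C → 267 + 273.15 = 540.15 K.
T_C = 27 °C → 27 + 273.15 = 300.15 K.
By the Carnot theorem, η_max = 1 − T_C/T_H = 1 − 300.15/540.15 = 0.4443.
W_max = η_max · Q_H = 0.4443 × 601 = 267 kJ.

W_max ≈ 267 kJ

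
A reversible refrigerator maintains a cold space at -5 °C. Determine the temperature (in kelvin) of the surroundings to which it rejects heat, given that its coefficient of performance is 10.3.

T_C = -5 °C → -5 + 273.15 = 268.15 K.
COP_R = T_C/(T_H − T_C) ⇒ T_H = T_C·(1 + 1/COP_R) = 268.15 × (1 + 1/10.3) = 294.2 K.

T_H ≈ 294.2 K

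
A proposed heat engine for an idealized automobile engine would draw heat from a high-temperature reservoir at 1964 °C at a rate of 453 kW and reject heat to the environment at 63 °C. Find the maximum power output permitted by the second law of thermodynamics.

Ẇ_max ≈ 385 kW

T_H = 1964 °C → 1964 + 273.15 = 2237.15 K.
T_C = 63 °C → 63 + 273.15 = 336.15 K.
By the Carnot theorem, η_max = 1 − T_C/T_H = 1 − 336.15/2237.15 = 0.8497.
W_max = η_max · Q_H = 0.8497 × 453 = 385 kW.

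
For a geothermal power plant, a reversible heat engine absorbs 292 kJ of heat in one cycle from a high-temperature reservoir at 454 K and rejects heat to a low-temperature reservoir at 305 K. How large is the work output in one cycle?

W ≈ 95.83 kJ

For a reversible engine, η = 1 − T_C/T_H = 1 − 305.00/454.00 = 0.3282.
W = η·Q_H = 0.3282 × 292 = 95.83 kJ.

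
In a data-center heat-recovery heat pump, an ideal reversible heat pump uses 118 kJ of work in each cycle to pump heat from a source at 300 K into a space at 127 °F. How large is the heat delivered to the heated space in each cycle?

T_H = 127 °F → (127 − 32) × 5/9 = 52.78 °C = 325.93 K.
The Carnot heat-pump COP is COP_HP = T_H/(T_H − T_C) = 325.93/25.93 = 12.5706.
Q_H = COP_HP · W = 12.5706 × 118 = 1480 kJ.

Q_H ≈ 1480 kJ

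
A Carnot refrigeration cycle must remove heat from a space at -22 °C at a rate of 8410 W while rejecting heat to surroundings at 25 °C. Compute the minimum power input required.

T_H = 25 °C → 25 + 273.15 = 298.15 K.
T_C = -22 °C → -22 + 273.15 = 251.15 K.
For a reversible refrigerator, COP_R = T_C/(T_H − T_C) = 251.15/47.00 = 5.3436.
W = Q_C/COP_R = 8410/5.3436 = 1574 W.

Ẇ_in ≈ 1574 W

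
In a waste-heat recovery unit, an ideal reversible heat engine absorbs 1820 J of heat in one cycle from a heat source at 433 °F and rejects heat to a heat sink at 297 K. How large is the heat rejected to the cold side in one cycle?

T_H = 433 °F → (433 − 32) × 5/9 = 222.78 °C = 495.93 K.
Since the cycle is reversible, η = 1 − T_C/T_H = 1 − 297.00/495.93 = 0.4011.
For a reversible cycle Q_C/Q_H = T_C/T_H, so Q_C = 1820 × 297.00/495.93 = 1090 J.

Q_C ≈ 1090 J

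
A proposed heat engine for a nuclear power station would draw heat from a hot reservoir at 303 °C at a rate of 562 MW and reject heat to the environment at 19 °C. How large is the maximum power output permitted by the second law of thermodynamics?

T_H = 303 °C → 303 + 273.15 = 576.15 K.
T_C = 19 °C → 19 + 273.15 = 292.15 K.
No engine can exceed the Carnot limit: η_max = 1 − T_C/T_H = 1 − 292.15/576.15 = 0.4929.
W_max = η_max · Q_H = 0.4929 × 562 = 277 MW.

Ẇ_max ≈ 277 MW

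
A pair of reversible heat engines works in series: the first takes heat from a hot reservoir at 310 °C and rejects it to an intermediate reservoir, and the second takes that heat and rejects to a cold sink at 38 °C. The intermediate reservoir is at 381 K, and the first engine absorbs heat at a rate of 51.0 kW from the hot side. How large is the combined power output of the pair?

T_H = 310 °C → 310 + 273.15 = 583.15 K.
T_C = 38 °C → 38 + 273.15 = 311.15 K.
Two reversible stages in series are equivalent to a single Carnot engine between T_H and T_C, so η_total = 1 − T_C/T_H = 1 − 311.15/583.15 = 0.4664.
W_total = η_total · Q_H = 0.4664 × 51.0 = 23.8 kW.

Ẇ_total ≈ 23.8 kW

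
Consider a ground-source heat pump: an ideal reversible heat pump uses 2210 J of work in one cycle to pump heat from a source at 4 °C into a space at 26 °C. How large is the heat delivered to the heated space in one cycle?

T_H = 26 °C → 26 + 273.15 = 299.15 K.
T_C = 4 °C → 4 + 273.15 = 277.15 K.
Reversible heating COP: COP_HP = T_H/(T_H − T_C) = 299.15/22.00 = 13.5977.
Q_H = COP_HP · W = 13.5977 × 2210 = 30100 J.

Q_H ≈ 30100 J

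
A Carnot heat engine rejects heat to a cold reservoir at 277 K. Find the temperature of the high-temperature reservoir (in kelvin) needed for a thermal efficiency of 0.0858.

T_H ≈ 303 K

From η = 1 − T_C/T_H, solving for T_H gives T_H = T_C/(1 − η) = 277.00/(1 − 0.0858) = 303 K.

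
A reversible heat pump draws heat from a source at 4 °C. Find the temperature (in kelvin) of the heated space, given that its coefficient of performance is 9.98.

T_C = 4 °C → 4 + 273.15 = 277.15 K.
COP_HP = T_H/(T_H − T_C) ⇒ T_H = T_C·COP_HP/(COP_HP − 1) = 277.15 × 9.98/(9.98 − 1) = 308.0 K.

T_H ≈ 308.0 K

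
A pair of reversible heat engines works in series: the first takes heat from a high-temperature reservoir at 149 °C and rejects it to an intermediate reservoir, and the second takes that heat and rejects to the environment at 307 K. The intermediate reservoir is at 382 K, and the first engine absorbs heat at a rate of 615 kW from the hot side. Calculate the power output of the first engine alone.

Ẇ₁ ≈ 58.49 kW

T_H = 149 °C → 149 + 273.15 = 422.15 K.
First-stage efficiency η₁ = 1 − T_m/T_H = 1 − 382.00/422.15 = 0.0951.
W₁ = η₁·Q_H = 0.0951 × 615 = 58.49 kW.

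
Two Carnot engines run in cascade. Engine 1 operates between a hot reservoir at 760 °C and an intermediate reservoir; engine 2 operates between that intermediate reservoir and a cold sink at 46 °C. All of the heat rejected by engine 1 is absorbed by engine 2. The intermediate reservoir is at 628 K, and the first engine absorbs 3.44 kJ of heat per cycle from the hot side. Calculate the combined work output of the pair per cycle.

W_total ≈ 2.38 kJ

T_H = 760 °C → 760 + 273.15 = 1033.15 K.
T_C = 46 °C → 46 + 273.15 = 319.15 K.
Two reversible stages in series are equivalent to a single Carnot engine between T_H and T_C, so η_total = 1 − T_C/T_H = 1 − 319.15/1033.15 = 0.6911.
W_total = η_total · Q_H = 0.6911 × 3.44 = 2.38 kJ.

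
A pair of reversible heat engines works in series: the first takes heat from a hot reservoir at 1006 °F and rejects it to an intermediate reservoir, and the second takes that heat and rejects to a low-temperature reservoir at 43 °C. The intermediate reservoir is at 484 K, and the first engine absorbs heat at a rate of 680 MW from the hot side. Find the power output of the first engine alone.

T_H = 1006 °F → (1006 − 32) × 5/9 = 541.11 °C = 814.26 K.
T_C = 43 °C → 43 + 273.15 = 316.15 K.
First-stage efficiency η₁ = 1 − T_m/T_H = 1 − 484.00/814.26 = 0.4056.
W₁ = η₁·Q_H = 0.4056 × 680 = 275.8 MW.

Ẇ₁ ≈ 275.8 MW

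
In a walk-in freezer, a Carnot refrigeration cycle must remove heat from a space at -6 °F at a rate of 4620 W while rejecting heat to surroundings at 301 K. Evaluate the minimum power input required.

Ẇ_in ≈ 897.5 W

T_C = -6 °F → (-6 − 32) × 5/9 = -21.11 °C = 252.04 K.
COP_R = T_C/(T_H − T_C) = 252.04/48.96 = 5.1477.
W = Q_C/COP_R = 4620/5.1477 = 897.5 W.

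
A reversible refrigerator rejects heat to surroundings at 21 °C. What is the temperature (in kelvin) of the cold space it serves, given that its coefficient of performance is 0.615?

T_H = 21 °C → 21 + 273.15 = 294.15 K.
COP_R = T_C/(T_H − T_C) ⇒ T_C = T_H·COP_R/(1 + COP_R) = 294.15 × 0.615/(1 + 0.615) = 112.0 K.

T_C ≈ 112.0 K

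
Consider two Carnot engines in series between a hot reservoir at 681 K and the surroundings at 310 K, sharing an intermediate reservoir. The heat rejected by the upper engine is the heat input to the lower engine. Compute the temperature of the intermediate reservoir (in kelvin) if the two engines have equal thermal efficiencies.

Equal efficiencies require 1 − T_m/T_H = 1 − T_C/T_m, i.e. T_m/T_H = T_C/T_m, so T_m = √(T_H·T_C) = √(681.00 × 310.00) = 459 K.

T_m ≈ 459 K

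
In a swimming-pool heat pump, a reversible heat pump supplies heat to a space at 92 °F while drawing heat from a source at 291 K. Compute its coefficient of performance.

COP_HP ≈ 19.8

T_H = 92 °F → (92 − 32) × 5/9 = 33.33 °C = 306.48 K.
The Carnot heat-pump COP is COP_HP = T_H/(T_H − T_C) = 306.48/(306.48 − 291.00) = 19.8.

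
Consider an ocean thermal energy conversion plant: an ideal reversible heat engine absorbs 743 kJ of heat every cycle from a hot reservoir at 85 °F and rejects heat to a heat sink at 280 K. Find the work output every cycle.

T_H = 85 °F → (85 − 32) × 5/9 = 29.44 °C = 302.59 K.
Carnot efficiency: η = 1 − T_C/T_H = 1 − 280.00/302.59 = 0.0747.
W = η·Q_H = 0.0747 × 743 = 55.48 kJ.

W ≈ 55.48 kJ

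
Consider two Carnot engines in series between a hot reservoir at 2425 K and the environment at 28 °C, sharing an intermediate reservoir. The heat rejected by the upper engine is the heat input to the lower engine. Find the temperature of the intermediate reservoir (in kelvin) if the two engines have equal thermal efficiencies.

T_C = 28 °C → 28 + 273.15 = 301.15 K.
Equal efficiencies require 1 − T_m/T_H = 1 − T_C/T_m, i.e. T_m/T_H = T_C/T_m, so T_m = √(T_H·T_C) = √(2425.00 × 301.15) = 855 K.

T_m ≈ 855 K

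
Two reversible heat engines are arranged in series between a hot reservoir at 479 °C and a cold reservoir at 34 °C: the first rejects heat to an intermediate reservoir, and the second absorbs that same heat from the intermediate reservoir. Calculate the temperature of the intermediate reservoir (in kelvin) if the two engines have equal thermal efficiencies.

T_H = 479 °C → 479 + 273.15 = 752.15 K.
T_C = 34 °C → 34 + 273.15 = 307.15 K.
Equal efficiencies require 1 − T_m/T_H = 1 − T_C/T_m, i.e. T_m/T_H = T_C/T_m, so T_m = √(T_H·T_C) = √(752.15 × 307.15) = 480.6 K.

T_m ≈ 480.6 K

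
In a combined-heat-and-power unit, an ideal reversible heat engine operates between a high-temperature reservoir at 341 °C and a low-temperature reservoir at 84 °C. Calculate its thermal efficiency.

T_H = 341 °C → 341 + 273.15 = 614.15 K.
T_C = 84 °C → 84 + 273.15 = 357.15 K.
η_rev = 1 − T_C/T_H = 1 − 357.15/614.15 = 0.418.

η ≈ 0.418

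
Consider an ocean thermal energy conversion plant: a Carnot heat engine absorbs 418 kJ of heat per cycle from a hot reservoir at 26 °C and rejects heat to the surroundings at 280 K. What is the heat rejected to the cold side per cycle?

Q_C ≈ 391 kJ

T_H = 26 °C → 26 + 273.15 = 299.15 K.
For a reversible engine, η = 1 − T_C/T_H = 1 − 280.00/299.15 = 0.0640.
For a reversible cycle Q_C/Q_H = T_C/T_H, so Q_C = 418 × 280.00/299.15 = 391 kJ.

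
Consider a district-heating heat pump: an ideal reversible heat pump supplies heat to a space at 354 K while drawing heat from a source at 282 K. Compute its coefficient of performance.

COP_HP = T_H/(T_H − T_C) = 354.00/(354.00 − 282.00) = 4.92.

COP_HP ≈ 4.92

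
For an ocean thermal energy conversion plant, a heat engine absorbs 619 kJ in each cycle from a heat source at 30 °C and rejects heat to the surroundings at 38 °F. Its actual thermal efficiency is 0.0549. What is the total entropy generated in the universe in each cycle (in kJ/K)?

T_H = 30 °C → 30 + 273.15 = 303.15 K.
T_C = 38 °F → (38 − 32) × 5/9 = 3.33 °C = 276.48 K.
W = η·Q_H = 0.0549 × 619 = 33.98 kJ, so Q_C = Q_H − W = 585.0 kJ.
The hot reservoir loses entropy Q_H/T_H = 619/303.15 = 2.042 kJ/K; the cold reservoir gains Q_C/T_C = 585.0/276.48 = 2.116 kJ/K.
ΔS_univ = −Q_H/T_H + Q_C/T_C = 0.0740 kJ/K (> 0, since η = 0.0549 < η_Carnot = 0.088).

ΔS_univ ≈ 0.0740 kJ/K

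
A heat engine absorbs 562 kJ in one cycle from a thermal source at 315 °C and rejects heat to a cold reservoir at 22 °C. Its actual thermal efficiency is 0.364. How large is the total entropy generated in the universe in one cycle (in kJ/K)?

T_H = 315 °C → 315 + 273.15 = 588.15 K.
T_C = 22 °C → 22 + 273.15 = 295.15 K.
W = η·Q_H = 0.364 × 562 = 204.6 kJ, so Q_C = Q_H − W = 357.4 kJ.
Reservoir entropy changes: ΔS_H = −Q_H/T_H = −562/588.15 = -0.9555 kJ/K and ΔS_C = +Q_C/T_C = 357.4/295.15 = 1.211 kJ/K.
ΔS_univ = −Q_H/T_H + Q_C/T_C = 0.255 kJ/K (> 0, since η = 0.364 < η_Carnot = 0.498).

ΔS_univ ≈ 0.255 kJ/K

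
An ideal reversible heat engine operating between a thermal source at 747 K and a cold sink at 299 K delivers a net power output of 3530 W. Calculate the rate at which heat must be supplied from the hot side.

Carnot efficiency: η = 1 − T_C/T_H = 1 − 299.00/747.00 = 0.5997.
Q_H = W/η = 3530/0.5997 = 5886 W.

Q̇_H ≈ 5886 W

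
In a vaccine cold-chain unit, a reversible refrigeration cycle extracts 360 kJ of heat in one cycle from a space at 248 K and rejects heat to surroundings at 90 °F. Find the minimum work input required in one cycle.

W_in ≈ 83.28 kJ

T_H = 90 °F → (90 − 32) × 5/9 = 32.22 °C = 305.37 K.
For a reversible refrigerator, COP_R = T_C/(T_H − T_C) = 248.00/57.37 = 4.3226.
W = Q_C/COP_R = 360/4.3226 = 83.28 kJ.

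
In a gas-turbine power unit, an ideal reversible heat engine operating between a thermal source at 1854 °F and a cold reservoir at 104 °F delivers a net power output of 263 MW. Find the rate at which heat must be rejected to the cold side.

T_H = 1854 °F → (1854 − 32) × 5/9 = 1012.22 °C = 1285.37 K.
T_C = 104 °F → (104 − 32) × 5/9 = 40.00 °C = 313.15 K.
Since the cycle is reversible, η = 1 − T_C/T_H = 1 − 313.15/1285.37 = 0.7564.
Since Q_C/Q_H = T_C/T_H and Q_H = W/η, Q_C = W·T_C/(T_H − T_C) = 263 × 313.15/972.22 = 84.7 MW.

Q̇_C ≈ 84.7 MW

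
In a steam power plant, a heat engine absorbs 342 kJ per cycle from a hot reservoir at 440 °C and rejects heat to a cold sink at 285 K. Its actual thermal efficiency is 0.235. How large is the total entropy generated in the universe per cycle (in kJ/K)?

T_H = 440 °C → 440 + 273.15 = 713.15 K.
W = η·Q_H = 0.235 × 342 = 80.37 kJ, so Q_C = Q_H − W = 261.6 kJ.
Reservoir entropy changes: ΔS_H = −Q_H/T_H = −342/713.15 = -0.4796 kJ/K and ΔS_C = +Q_C/T_C = 261.6/285.00 = 0.9180 kJ/K.
ΔS_univ = −Q_H/T_H + Q_C/T_C = 0.4384 kJ/K (> 0, since η = 0.235 < η_Carnot = 0.600).

ΔS_univ ≈ 0.4384 kJ/K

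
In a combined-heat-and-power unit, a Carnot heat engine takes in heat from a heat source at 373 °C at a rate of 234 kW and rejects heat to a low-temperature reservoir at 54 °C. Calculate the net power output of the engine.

T_H = 373 °C → 373 + 273.15 = 646.15 K.
T_C = 54 °C → 54 + 273.15 = 327.15 K.
For a reversible engine, η = 1 − T_C/T_H = 1 − 327.15/646.15 = 0.4937.
W = η·Q_H = 0.4937 × 234 = 116 kW.

Ẇ ≈ 116 kW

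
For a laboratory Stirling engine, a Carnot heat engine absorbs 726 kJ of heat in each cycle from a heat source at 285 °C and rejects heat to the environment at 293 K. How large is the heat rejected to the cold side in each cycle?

Q_C ≈ 381.1 kJ

T_H = 285 °C → 285 + 273.15 = 558.15 K.
The Carnot efficiency is η = 1 − T_C/T_H = 1 − 293.00/558.15 = 0.4751.
For a reversible cycle Q_C/Q_H = T_C/T_H, so Q_C = 726 × 293.00/558.15 = 381.1 kJ.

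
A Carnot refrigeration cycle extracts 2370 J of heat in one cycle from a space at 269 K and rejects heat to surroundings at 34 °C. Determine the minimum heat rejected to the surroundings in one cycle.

T_H = 34 °C → 34 + 273.15 = 307.15 K.
For a reversible cycle Q_H/Q_C = T_H/T_C, so Q_H = Q_C·T_H/T_C = 2370 × 307.15/269.00 = 2710 J.

Q_H ≈ 2710 J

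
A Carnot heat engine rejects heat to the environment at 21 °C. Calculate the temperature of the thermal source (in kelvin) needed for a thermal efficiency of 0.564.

T_H ≈ 675 K

T_C = 21 °C → 21 + 273.15 = 294.15 K.
From η = 1 − T_C/T_H, solving for T_H gives T_H = T_C/(1 − η) = 294.15/(1 − 0.564) = 675 K.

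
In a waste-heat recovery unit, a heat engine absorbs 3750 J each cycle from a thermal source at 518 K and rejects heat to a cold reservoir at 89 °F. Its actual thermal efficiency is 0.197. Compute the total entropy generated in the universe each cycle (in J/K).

T_C = 89 °F → (89 − 32) × 5/9 = 31.67 °C = 304.82 K.
W = η·Q_H = 0.197 × 3750 = 738.8 J, so Q_C = Q_H − W = 3011 J.
Reservoir entropy changes: ΔS_H = −Q_H/T_H = −3750/518.00 = -7.239 J/K and ΔS_C = +Q_C/T_C = 3011/304.82 = 9.879 J/K.
ΔS_univ = −Q_H/T_H + Q_C/T_C = 2.64 J/K (> 0, since η = 0.197 < η_Carnot = 0.412).

ΔS_univ ≈ 2.64 J/K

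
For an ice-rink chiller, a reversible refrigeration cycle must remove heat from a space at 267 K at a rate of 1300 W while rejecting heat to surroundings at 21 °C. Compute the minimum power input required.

Ẇ_in ≈ 132 W

T_H = 21 °C → 21 + 273.15 = 294.15 K.
The reversible coefficient of performance is COP_R = T_C/(T_H − T_C) = 267.00/27.15 = 9.8343.
W = Q_C/COP_R = 1300/9.8343 = 132 W.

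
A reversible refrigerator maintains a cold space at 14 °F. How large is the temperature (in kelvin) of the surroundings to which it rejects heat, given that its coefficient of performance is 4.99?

T_C = 14 °F → (14 − 32) × 5/9 = -10.00 °C = 263.15 K.
COP_R = T_C/(T_H − T_C) ⇒ T_H = T_C·(1 + 1/COP_R) = 263.15 × (1 + 1/4.99) = 316 K.

T_H ≈ 316 K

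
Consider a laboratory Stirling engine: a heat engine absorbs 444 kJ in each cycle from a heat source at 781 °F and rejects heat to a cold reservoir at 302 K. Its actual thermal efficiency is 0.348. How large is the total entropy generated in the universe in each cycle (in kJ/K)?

T_H = 781 °F → (781 − 32) × 5/9 = 416.11 °C = 689.26 K.
W = η·Q_H = 0.348 × 444 = 154.5 kJ, so Q_C = Q_H − W = 289.5 kJ.
Reservoir entropy changes: ΔS_H = −Q_H/T_H = −444/689.26 = -0.6442 kJ/K and ΔS_C = +Q_C/T_C = 289.5/302.00 = 0.9586 kJ/K.
ΔS_univ = −Q_H/T_H + Q_C/T_C = 0.314 kJ/K (> 0, since η = 0.348 < η_Carnot = 0.562).

ΔS_univ ≈ 0.314 kJ/K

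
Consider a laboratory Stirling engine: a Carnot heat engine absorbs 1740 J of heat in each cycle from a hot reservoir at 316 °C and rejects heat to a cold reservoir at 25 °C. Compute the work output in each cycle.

W ≈ 859.4 J

T_H = 316 °C → 316 + 273.15 = 589.15 K.
T_C = 25 °C → 25 + 273.15 = 298.15 K.
Carnot efficiency: η = 1 − T_C/T_H = 1 − 298.15/589.15 = 0.4939.
W = η·Q_H = 0.4939 × 1740 = 859.4 J.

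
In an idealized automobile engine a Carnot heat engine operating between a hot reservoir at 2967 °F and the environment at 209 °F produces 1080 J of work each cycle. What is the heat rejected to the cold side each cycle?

Q_C ≈ 261.8 J

T_H = 2967 °F → (2967 − 32) × 5/9 = 1630.56 °C = 1903.71 K.
T_C = 209 °F → (209 − 32) × 5/9 = 98.33 °C = 371.48 K.
For a reversible engine, η = 1 − T_C/T_H = 1 − 371.48/1903.71 = 0.8049.
Since Q_C/Q_H = T_C/T_H and Q_H = W/η, Q_C = W·T_C/(T_H − T_C) = 1080 × 371.48/1532.22 = 261.8 J.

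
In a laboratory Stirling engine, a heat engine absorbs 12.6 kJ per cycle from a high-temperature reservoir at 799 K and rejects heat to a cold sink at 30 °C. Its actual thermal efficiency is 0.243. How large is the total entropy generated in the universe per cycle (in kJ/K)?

ΔS_univ ≈ 0.01569 kJ/K

T_C = 30 °C → 30 + 273.15 = 303.15 K.
W = η·Q_H = 0.243 × 12.6 = 3.062 kJ, so Q_C = Q_H − W = 9.538 kJ.
The hot reservoir loses entropy Q_H/T_H = 12.6/799.00 = 0.01577 kJ/K; the cold reservoir gains Q_C/T_C = 9.538/303.15 = 0.03146 kJ/K.
ΔS_univ = −Q_H/T_H + Q_C/T_C = 0.01569 kJ/K (> 0, since η = 0.243 < η_Carnot = 0.621).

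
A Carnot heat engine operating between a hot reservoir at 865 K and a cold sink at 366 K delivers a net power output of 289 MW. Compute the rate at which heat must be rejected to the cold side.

Q̇_C ≈ 212.0 MW

Carnot efficiency: η = 1 − T_C/T_H = 1 − 366.00/865.00 = 0.5769.
Since Q_C/Q_H = T_C/T_H and Q_H = W/η, Q_C = W·T_C/(T_H − T_C) = 289 × 366.00/499.00 = 212.0 MW.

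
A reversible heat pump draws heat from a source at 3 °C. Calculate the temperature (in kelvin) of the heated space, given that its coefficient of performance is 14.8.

T_H ≈ 296 K

T_C = 3 °C → 3 + 273.15 = 276.15 K.
COP_HP = T_H/(T_H − T_C) ⇒ T_H = T_C·COP_HP/(COP_HP − 1) = 276.15 × 14.8/(14.8 − 1) = 296 K.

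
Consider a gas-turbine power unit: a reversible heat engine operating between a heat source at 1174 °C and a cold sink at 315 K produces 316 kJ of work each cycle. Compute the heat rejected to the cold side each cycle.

Q_C ≈ 87.9 kJ

T_H = 1174 °C → 1174 + 273.15 = 1447.15 K.
The Carnot efficiency is η = 1 − T_C/T_H = 1 − 315.00/1447.15 = 0.7823.
Since Q_C/Q_H = T_C/T_H and Q_H = W/η, Q_C = W·T_C/(T_H − T_C) = 316 × 315.00/1132.15 = 87.9 kJ.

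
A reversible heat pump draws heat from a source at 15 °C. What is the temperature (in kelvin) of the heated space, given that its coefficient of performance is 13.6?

T_C = 15 °C → 15 + 273.15 = 288.15 K.
COP_HP = T_H/(T_H − T_C) ⇒ T_H = T_C·COP_HP/(COP_HP − 1) = 288.15 × 13.6/(13.6 − 1) = 311 K.

T_H ≈ 311 K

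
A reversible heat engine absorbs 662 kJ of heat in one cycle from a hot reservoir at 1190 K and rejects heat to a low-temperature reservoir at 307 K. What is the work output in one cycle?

For a reversible engine, η = 1 − T_C/T_H = 1 − 307.00/1190.00 = 0.7420.
W = η·Q_H = 0.7420 × 662 = 491 kJ.

W ≈ 491 kJ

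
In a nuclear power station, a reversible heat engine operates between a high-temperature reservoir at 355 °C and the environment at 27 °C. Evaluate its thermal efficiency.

η ≈ 0.5222

T_H = 355 °C → 355 + 273.15 = 628.15 K.
T_C = 27 °C → 27 + 273.15 = 300.15 K.
For a reversible engine, η = 1 − T_C/T_H = 1 − 300.15/628.15 = 0.5222.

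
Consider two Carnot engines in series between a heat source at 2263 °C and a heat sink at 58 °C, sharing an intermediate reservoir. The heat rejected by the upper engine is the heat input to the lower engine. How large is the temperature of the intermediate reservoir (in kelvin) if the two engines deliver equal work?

T_m ≈ 1430 K

T_H = 2263 °C → 2263 + 273.15 = 2536.15 K.
T_C = 58 °C → 58 + 273.15 = 331.15 K.
For reversible stages Q_m = Q_H·(T_m/T_H). Setting W₁ = Q_H(1 − T_m/T_H) equal to W₂ = Q_m(1 − T_C/T_m) = Q_H·(T_m − T_C)/T_H gives T_H − T_m = T_m − T_C, so T_m = (T_H + T_C)/2 = (2536.15 + 331.15)/2 = 1430 K.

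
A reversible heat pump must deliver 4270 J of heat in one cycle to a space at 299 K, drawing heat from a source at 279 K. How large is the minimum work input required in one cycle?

W_in ≈ 286 J

For a reversible heat pump, COP_HP = T_H/(T_H − T_C) = 299.00/20.00 = 14.9500.
W = Q_H/COP_HP = 4270/14.9500 = 286 J.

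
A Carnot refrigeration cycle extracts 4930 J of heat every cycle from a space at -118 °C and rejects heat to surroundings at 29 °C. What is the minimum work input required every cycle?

T_H = 29 °C → 29 + 273.15 = 302.15 K.
T_C = -118 °C → -118 + 273.15 = 155.15 K.
For a reversible refrigerator, COP_R = T_C/(T_H − T_C) = 155.15/147.00 = 1.0554.
W = Q_C/COP_R = 4930/1.0554 = 4671 J.

W_in ≈ 4671 J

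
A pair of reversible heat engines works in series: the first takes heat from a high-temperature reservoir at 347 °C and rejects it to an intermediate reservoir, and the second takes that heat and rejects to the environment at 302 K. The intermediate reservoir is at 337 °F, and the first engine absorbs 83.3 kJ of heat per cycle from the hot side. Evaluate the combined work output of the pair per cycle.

T_H = 347 °C → 347 + 273.15 = 620.15 K.
Two reversible stages in series are equivalent to a single Carnot engine between T_H and T_C, so η_total = 1 − T_C/T_H = 1 − 302.00/620.15 = 0.5130.
W_total = η_total · Q_H = 0.5130 × 83.3 = 42.73 kJ.

W_total ≈ 42.73 kJ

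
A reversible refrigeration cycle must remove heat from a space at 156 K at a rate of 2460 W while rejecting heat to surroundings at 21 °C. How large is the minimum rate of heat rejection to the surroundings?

T_H = 21 °C → 21 + 273.15 = 294.15 K.
For a reversible cycle Q_H/Q_C = T_H/T_C, so Q_H = Q_C·T_H/T_C = 2460 × 294.15/156.00 = 4640 W.

Q̇_H ≈ 4640 W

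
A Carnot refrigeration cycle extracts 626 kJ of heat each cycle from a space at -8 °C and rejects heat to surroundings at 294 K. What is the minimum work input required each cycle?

W_in ≈ 68.11 kJ

T_C = -8 °C → -8 + 273.15 = 265.15 K.
The reversible coefficient of performance is COP_R = T_C/(T_H − T_C) = 265.15/28.85 = 9.1906.
W = Q_C/COP_R = 626/9.1906 = 68.11 kJ.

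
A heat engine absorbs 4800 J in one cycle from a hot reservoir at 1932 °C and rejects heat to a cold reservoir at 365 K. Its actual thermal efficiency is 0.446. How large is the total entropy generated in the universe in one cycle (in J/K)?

ΔS_univ ≈ 5.109 J/K

T_H = 1932 °C → 1932 + 273.15 = 2205.15 K.
W = η·Q_H = 0.446 × 4800 = 2141 J, so Q_C = Q_H − W = 2659 J.
Reservoir entropy changes: ΔS_H = −Q_H/T_H = −4800/2205.15 = -2.177 J/K and ΔS_C = +Q_C/T_C = 2659/365.00 = 7.285 J/K.
ΔS_univ = −Q_H/T_H + Q_C/T_C = 5.109 J/K (> 0, since η = 0.446 < η_Carnot = 0.834).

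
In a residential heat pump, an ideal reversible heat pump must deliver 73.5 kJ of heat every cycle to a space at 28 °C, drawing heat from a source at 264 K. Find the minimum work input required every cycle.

W_in ≈ 9.067 kJ

T_H = 28 °C → 28 + 273.15 = 301.15 K.
Reversible heating COP: COP_HP = T_H/(T_H − T_C) = 301.15/37.15 = 8.1063.
W = Q_H/COP_HP = 73.5/8.1063 = 9.067 kJ.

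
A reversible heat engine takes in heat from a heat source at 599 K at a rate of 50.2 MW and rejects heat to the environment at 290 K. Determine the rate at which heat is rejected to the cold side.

Q̇_C ≈ 24.3 MW

For a reversible engine, η = 1 − T_C/T_H = 1 − 290.00/599.00 = 0.5159.
For a reversible cycle Q_C/Q_H = T_C/T_H, so Q_C = 50.2 × 290.00/599.00 = 24.3 MW.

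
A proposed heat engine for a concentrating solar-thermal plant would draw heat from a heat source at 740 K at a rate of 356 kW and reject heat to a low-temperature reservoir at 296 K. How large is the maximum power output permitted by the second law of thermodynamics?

Ẇ_max ≈ 214 kW

No engine can exceed the Carnot limit: η_max = 1 − T_C/T_H = 1 − 296.00/740.00 = 0.6000.
W_max = η_max · Q_H = 0.6000 × 356 = 214 kW.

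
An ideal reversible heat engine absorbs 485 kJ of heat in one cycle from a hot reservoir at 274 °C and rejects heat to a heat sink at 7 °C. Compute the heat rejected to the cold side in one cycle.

Q_C ≈ 248 kJ

T_H = 274 °C → 274 + 273.15 = 547.15 K.
T_C = 7 °C → 7 + 273.15 = 280.15 K.
η_rev = 1 − T_C/T_H = 1 − 280.15/547.15 = 0.4880.
For a reversible cycle Q_C/Q_H = T_C/T_H, so Q_C = 485 × 280.15/547.15 = 248 kJ.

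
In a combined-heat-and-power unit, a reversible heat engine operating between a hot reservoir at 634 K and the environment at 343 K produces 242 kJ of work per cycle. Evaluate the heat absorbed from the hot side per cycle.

The Carnot efficiency is η = 1 − T_C/T_H = 1 − 343.00/634.00 = 0.4590.
Q_H = W/η = 242/0.4590 = 527 kJ.

Q_H ≈ 527 kJ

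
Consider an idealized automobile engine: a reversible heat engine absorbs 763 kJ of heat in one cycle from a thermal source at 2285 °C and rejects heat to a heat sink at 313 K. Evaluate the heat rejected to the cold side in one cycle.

T_H = 2285 °C → 2285 + 273.15 = 2558.15 K.
Carnot efficiency: η = 1 − T_C/T_H = 1 − 313.00/2558.15 = 0.8776.
For a reversible cycle Q_C/Q_H = T_C/T_H, so Q_C = 763 × 313.00/2558.15 = 93.4 kJ.

Q_C ≈ 93.4 kJ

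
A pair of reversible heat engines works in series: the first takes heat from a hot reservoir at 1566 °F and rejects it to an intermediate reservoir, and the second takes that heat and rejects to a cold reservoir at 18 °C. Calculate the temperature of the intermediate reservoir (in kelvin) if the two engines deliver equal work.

T_H = 1566 °F → (1566 − 32) × 5/9 = 852.22 °C = 1125.37 K.
T_C = 18 °C → 18 + 273.15 = 291.15 K.
For reversible stages Q_m = Q_H·(T_m/T_H). Setting W₁ = Q_H(1 − T_m/T_H) equal to W₂ = Q_m(1 − T_C/T_m) = Q_H·(T_m − T_C)/T_H gives T_H − T_m = T_m − T_C, so T_m = (T_H + T_C)/2 = (1125.37 + 291.15)/2 = 708 K.

T_m ≈ 708 K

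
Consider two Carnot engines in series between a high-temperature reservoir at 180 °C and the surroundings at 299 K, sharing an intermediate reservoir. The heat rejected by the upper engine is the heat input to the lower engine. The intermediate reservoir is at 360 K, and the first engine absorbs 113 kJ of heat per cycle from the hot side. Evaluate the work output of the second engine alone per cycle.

T_H = 180 °C → 180 + 273.15 = 453.15 K.
Heat entering the second stage: Q_m = Q_H·(T_m/T_H) = 113 × 360.00/453.15 = 89.77 kJ.
Second-stage efficiency η₂ = 1 − T_C/T_m = 1 − 299.00/360.00 = 0.1694, so W₂ = η₂·Q_m = 15.21 kJ.

W₂ ≈ 15.21 kJ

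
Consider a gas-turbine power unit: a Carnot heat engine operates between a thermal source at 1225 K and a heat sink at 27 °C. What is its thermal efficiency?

T_C = 27 °C → 27 + 273.15 = 300.15 K.
η_rev = 1 − T_C/T_H = 1 − 300.15/1225.00 = 0.755.

η ≈ 0.755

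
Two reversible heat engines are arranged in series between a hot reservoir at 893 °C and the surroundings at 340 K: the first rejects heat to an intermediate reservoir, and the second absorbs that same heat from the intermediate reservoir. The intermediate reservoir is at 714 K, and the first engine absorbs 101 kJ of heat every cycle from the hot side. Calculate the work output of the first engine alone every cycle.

T_H = 893 °C → 893 + 273.15 = 1166.15 K.
First-stage efficiency η₁ = 1 − T_m/T_H = 1 − 714.00/1166.15 = 0.3877.
W₁ = η₁·Q_H = 0.3877 × 101 = 39.2 kJ.

W₁ ≈ 39.2 kJ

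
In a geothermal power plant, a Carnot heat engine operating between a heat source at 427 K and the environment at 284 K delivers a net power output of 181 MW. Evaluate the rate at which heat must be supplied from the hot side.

Since the cycle is reversible, η = 1 − T_C/T_H = 1 − 284.00/427.00 = 0.3349.
Q_H = W/η = 181/0.3349 = 540 MW.

Q̇_H ≈ 540 MW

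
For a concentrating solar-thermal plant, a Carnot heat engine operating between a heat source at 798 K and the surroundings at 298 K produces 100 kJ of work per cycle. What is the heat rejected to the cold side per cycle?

Q_C ≈ 59.60 kJ

Carnot efficiency: η = 1 − T_C/T_H = 1 − 298.00/798.00 = 0.6266.
Since Q_C/Q_H = T_C/T_H and Q_H = W/η, Q_C = W·T_C/(T_H − T_C) = 100 × 298.00/500.00 = 59.60 kJ.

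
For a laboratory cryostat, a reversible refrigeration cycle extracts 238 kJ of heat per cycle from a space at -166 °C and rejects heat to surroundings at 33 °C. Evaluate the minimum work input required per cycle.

W_in ≈ 442 kJ

T_H = 33 °C → 33 + 273.15 = 306.15 K.
T_C = -166 °C → -166 + 273.15 = 107.15 K.
COP_R = T_C/(T_H − T_C) = 107.15/199.00 = 0.5384.
W = Q_C/COP_R = 238/0.5384 = 442 kJ.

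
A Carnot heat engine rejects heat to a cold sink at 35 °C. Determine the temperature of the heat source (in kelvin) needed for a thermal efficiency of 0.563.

T_H ≈ 705.1 K

T_C = 35 °C → 35 + 273.15 = 308.15 K.
From η = 1 − T_C/T_H, solving for T_H gives T_H = T_C/(1 − η) = 308.15/(1 − 0.563) = 705.1 K.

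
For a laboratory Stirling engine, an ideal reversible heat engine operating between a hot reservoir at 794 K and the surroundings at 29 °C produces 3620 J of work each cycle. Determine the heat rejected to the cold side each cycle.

Q_C ≈ 2220 J

T_C = 29 °C → 29 + 273.15 = 302.15 K.
η_rev = 1 − T_C/T_H = 1 − 302.15/794.00 = 0.6195.
Since Q_C/Q_H = T_C/T_H and Q_H = W/η, Q_C = W·T_C/(T_H − T_C) = 3620 × 302.15/491.85 = 2220 J.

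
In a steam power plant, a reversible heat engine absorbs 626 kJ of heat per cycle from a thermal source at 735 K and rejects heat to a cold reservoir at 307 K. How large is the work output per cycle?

W ≈ 364.5 kJ

For a reversible engine, η = 1 − T_C/T_H = 1 − 307.00/735.00 = 0.5823.
W = η·Q_H = 0.5823 × 626 = 364.5 kJ.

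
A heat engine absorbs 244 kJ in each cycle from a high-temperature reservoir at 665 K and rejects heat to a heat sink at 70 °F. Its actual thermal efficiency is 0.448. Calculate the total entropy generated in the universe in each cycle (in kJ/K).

ΔS_univ ≈ 0.0908 kJ/K

T_C = 70 °F → (70 − 32) × 5/9 = 21.11 °C = 294.26 K.
W = η·Q_H = 0.448 × 244 = 109.3 kJ, so Q_C = Q_H − W = 134.7 kJ.
Entropy balance on the reservoirs: −Q_H/T_H = -0.3669 kJ/K, +Q_C/T_C = 0.4577 kJ/K.
ΔS_univ = −Q_H/T_H + Q_C/T_C = 0.0908 kJ/K (> 0, since η = 0.448 < η_Carnot = 0.558).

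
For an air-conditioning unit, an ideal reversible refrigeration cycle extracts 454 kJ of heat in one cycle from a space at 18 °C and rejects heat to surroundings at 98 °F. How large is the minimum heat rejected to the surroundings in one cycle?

Q_H ≈ 483.1 kJ

T_H = 98 °F → (98 − 32) × 5/9 = 36.67 °C = 309.82 K.
T_C = 18 °C → 18 + 273.15 = 291.15 K.
For a reversible cycle Q_H/Q_C = T_H/T_C, so Q_H = Q_C·T_H/T_C = 454 × 309.82/291.15 = 483.1 kJ.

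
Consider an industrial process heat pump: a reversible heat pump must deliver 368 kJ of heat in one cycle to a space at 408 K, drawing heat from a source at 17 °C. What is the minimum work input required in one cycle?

T_C = 17 °C → 17 + 273.15 = 290.15 K.
Reversible heating COP: COP_HP = T_H/(T_H − T_C) = 408.00/117.85 = 3.4620.
W = Q_H/COP_HP = 368/3.4620 = 106 kJ.

W_in ≈ 106 kJ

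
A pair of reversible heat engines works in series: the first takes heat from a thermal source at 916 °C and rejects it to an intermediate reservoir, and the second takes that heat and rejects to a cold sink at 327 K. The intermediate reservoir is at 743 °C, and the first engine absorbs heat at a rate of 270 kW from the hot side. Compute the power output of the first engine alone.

T_H = 916 °C → 916 + 273.15 = 1189.15 K.
T_m = 743 °C → 743 + 273.15 = 1016.15 K.
First-stage efficiency η₁ = 1 − T_m/T_H = 1 − 1016.15/1189.15 = 0.1455.
W₁ = η₁·Q_H = 0.1455 × 270 = 39.3 kW.

Ẇ₁ ≈ 39.3 kW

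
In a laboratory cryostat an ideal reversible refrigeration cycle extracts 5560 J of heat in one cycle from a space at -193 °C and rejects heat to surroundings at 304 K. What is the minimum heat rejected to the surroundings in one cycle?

T_C = -193 °C → -193 + 273.15 = 80.15 K.
For a reversible cycle Q_H/Q_C = T_H/T_C, so Q_H = Q_C·T_H/T_C = 5560 × 304.00/80.15 = 21090 J.

Q_H ≈ 21090 J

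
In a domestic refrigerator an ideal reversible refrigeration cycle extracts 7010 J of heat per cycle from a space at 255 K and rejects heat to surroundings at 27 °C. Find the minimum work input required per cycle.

W_in ≈ 1240 J

T_H = 27 °C → 27 + 273.15 = 300.15 K.
For a reversible refrigerator, COP_R = T_C/(T_H − T_C) = 255.00/45.15 = 5.6478.
W = Q_C/COP_R = 7010/5.6478 = 1240 J.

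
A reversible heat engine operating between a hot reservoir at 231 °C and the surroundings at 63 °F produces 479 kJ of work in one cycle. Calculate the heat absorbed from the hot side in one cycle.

T_H = 231 °C → 231 + 273.15 = 504.15 K.
T_C = 63 °F → (63 − 32) × 5/9 = 17.22 °C = 290.37 K.
η_rev = 1 − T_C/T_H = 1 − 290.37/504.15 = 0.4240.
Q_H = W/η = 479/0.4240 = 1130 kJ.

Q_H ≈ 1130 kJ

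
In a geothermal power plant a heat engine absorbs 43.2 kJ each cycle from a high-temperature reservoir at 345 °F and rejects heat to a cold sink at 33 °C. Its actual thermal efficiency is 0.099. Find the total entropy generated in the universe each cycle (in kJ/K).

T_H = 345 °F → (345 − 32) × 5/9 = 173.89 °C = 447.04 K.
T_C = 33 °C → 33 + 273.15 = 306.15 K.
W = η·Q_H = 0.099 × 43.2 = 4.277 kJ, so Q_C = Q_H − W = 38.92 kJ.
The hot reservoir loses entropy Q_H/T_H = 43.2/447.04 = 0.09664 kJ/K; the cold reservoir gains Q_C/T_C = 38.92/306.15 = 0.1271 kJ/K.
ΔS_univ = −Q_H/T_H + Q_C/T_C = 0.03050 kJ/K (> 0, since η = 0.099 < η_Carnot = 0.315).

ΔS_univ ≈ 0.03050 kJ/K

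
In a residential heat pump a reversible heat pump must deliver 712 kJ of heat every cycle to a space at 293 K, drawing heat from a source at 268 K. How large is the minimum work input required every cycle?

Reversible heating COP: COP_HP = T_H/(T_H − T_C) = 293.00/25.00 = 11.7200.
W = Q_H/COP_HP = 712/11.7200 = 60.8 kJ.

W_in ≈ 60.8 kJ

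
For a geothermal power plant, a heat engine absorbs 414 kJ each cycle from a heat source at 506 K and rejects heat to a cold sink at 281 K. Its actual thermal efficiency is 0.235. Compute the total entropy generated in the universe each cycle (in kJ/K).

ΔS_univ ≈ 0.309 kJ/K

W = η·Q_H = 0.235 × 414 = 97.29 kJ, so Q_C = Q_H − W = 316.7 kJ.
Reservoir entropy changes: ΔS_H = −Q_H/T_H = −414/506.00 = -0.8182 kJ/K and ΔS_C = +Q_C/T_C = 316.7/281.00 = 1.127 kJ/K.
ΔS_univ = −Q_H/T_H + Q_C/T_C = 0.309 kJ/K (> 0, since η = 0.235 < η_Carnot = 0.445).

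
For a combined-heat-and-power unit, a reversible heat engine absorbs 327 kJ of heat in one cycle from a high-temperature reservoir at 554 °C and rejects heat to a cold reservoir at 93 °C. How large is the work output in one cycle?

W ≈ 182 kJ

T_H = 554 °C → 554 + 273.15 = 827.15 K.
T_C = 93 °C → 93 + 273.15 = 366.15 K.
Carnot efficiency: η = 1 − T_C/T_H = 1 − 366.15/827.15 = 0.5573.
W = η·Q_H = 0.5573 × 327 = 182 kJ.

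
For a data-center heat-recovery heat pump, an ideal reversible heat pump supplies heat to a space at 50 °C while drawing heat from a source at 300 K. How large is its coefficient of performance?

COP_HP ≈ 14.0

T_H = 50 °C → 50 + 273.15 = 323.15 K.
The Carnot heat-pump COP is COP_HP = T_H/(T_H − T_C) = 323.15/(323.15 − 300.00) = 14.0.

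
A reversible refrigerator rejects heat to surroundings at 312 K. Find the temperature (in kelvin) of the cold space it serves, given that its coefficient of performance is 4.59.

COP_R = T_C/(T_H − T_C) ⇒ T_C = T_H·COP_R/(1 + COP_R) = 312.00 × 4.59/(1 + 4.59) = 256 K.

T_C ≈ 256 K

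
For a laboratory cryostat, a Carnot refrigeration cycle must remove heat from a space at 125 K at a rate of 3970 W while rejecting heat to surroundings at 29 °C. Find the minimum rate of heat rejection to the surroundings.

Q̇_H ≈ 9600 W

T_H = 29 °C → 29 + 273.15 = 302.15 K.
For a reversible cycle Q_H/Q_C = T_H/T_C, so Q_H = Q_C·T_H/T_C = 3970 × 302.15/125.00 = 9600 W.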